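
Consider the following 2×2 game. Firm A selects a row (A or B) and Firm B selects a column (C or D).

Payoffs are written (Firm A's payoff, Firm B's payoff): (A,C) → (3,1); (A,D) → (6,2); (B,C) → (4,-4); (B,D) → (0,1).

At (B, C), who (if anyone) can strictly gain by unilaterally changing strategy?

Firm A at (B, C) earns 4; deviating to A yields 3 — not better.
Firm B earns -4; deviating to D yields 1 — a strict improvement.
Only Firm B has a strictly profitable deviation.

Firm B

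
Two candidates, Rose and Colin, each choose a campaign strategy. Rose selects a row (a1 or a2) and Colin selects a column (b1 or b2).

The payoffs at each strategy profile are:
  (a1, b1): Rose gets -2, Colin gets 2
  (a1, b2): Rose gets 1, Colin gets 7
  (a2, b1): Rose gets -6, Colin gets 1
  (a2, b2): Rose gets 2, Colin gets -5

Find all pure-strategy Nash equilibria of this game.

none

(a1, b1): Colin prefers b2 (7 > 2) — not an equilibrium.
(a1, b2): Rose prefers a2 (2 > 1) — not an equilibrium.
(a2, b1): Rose prefers a1 (-2 > -6) — not an equilibrium.
(a2, b2): Colin prefers b1 (1 > -5) — not an equilibrium.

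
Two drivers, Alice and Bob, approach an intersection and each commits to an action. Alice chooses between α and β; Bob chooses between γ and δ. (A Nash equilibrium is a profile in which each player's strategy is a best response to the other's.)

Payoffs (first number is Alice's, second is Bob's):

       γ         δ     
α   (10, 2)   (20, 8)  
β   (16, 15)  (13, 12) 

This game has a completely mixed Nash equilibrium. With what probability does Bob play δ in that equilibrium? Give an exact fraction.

6/13

Let q be the probability that Bob plays γ. In a completely mixed equilibrium, Alice must be indifferent between α and β.
Alice's expected payoff from α is 10q + 20(1−q); from β it is 16q + 13(1−q).
Setting these equal: −10q + 20 = 3q + 13, so q = 7/13.
Therefore Bob plays δ with probability 1 − 7/13 = 6/13.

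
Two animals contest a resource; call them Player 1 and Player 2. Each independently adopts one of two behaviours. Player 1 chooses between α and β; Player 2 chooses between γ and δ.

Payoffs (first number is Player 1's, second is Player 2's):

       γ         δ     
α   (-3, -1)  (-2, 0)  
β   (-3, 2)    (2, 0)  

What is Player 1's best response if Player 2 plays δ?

Against δ, Player 1 earns -2 from α and 2 from β.
So β is the best response.

β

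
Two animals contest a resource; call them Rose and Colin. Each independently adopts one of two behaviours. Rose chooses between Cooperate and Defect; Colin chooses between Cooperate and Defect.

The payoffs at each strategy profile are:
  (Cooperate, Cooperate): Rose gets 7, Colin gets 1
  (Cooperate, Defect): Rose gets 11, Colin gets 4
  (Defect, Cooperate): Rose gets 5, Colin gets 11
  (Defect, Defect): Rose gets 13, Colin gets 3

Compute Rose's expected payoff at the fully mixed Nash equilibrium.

First find q, the probability Colin plays Cooperate, from Rose's indifference between Cooperate and Defect: 7q + 11(1−q) = 5q + 13(1−q), giving q = 1/2.
Since Rose is indifferent in equilibrium, Rose's expected payoff equals the payoff from either row against (1/2, 1/2). Using Cooperate: 7(1/2) + 11(1/2) = 9.

9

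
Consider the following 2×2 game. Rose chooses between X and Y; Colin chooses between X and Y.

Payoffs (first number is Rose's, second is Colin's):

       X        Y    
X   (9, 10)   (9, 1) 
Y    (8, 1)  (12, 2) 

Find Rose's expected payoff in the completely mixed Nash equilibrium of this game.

First find y, the probability Colin plays X, from Rose's indifference between X and Y: 9y + 9(1−y) = 8y + 12(1−y), giving y = 3/4.
Since Rose is indifferent in equilibrium, Rose's expected payoff equals the payoff from either row against (3/4, 1/4). Using X: 9(3/4) + 9(1/4) = 9.

9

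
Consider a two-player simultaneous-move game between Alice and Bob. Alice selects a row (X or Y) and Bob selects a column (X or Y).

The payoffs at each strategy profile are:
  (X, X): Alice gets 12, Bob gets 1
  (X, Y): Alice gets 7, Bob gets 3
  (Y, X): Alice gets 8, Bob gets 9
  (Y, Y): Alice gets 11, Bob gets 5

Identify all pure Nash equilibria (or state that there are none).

none

(X, X): Bob prefers Y (3 > 1) — not an equilibrium.
(X, Y): Alice prefers Y (11 > 7) — not an equilibrium.
(Y, X): Alice prefers X (12 > 8) — not an equilibrium.
(Y, Y): Bob prefers X (9 > 5) — not an equilibrium.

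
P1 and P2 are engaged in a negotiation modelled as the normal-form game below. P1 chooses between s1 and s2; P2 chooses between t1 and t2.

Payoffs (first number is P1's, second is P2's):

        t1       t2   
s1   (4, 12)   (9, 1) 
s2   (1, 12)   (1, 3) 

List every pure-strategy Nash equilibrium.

(s1, t1)

(s1, t1): P1 gets 4 ≥ 1 from s2, and P2 gets 12 ≥ 1 from t2 — Nash equilibrium.
(s1, t2): P2 prefers t1 (12 > 1) — not an equilibrium.
(s2, t1): P1 prefers s1 (4 > 1) — not an equilibrium.
(s2, t2): P1 prefers s1 (9 > 1); P2 prefers t1 (12 > 3) — not an equilibrium.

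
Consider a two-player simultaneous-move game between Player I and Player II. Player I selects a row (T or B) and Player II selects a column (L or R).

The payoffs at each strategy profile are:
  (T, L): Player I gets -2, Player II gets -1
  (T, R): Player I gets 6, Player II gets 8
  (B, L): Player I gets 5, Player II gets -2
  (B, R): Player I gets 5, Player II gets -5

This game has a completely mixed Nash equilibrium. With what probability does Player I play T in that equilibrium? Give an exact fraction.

1/4

Let x be the probability that Player I plays T. In a completely mixed equilibrium, Player II must be indifferent between L and R.
Player II's expected payoff from L is −x − 2(1−x); from R it is 8x − 5(1−x).
Setting these equal: x − 2 = 13x − 5, so x = 1/4.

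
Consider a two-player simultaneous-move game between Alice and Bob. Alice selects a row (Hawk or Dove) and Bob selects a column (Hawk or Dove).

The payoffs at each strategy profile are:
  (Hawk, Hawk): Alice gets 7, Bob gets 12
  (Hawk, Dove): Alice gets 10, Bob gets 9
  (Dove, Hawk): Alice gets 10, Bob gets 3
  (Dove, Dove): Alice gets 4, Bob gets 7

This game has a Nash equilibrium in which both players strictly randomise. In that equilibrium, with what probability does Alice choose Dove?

3/7

Let p be the probability that Alice plays Hawk. In a completely mixed equilibrium, Bob must be indifferent between Hawk and Dove.
Bob's expected payoff from Hawk is 12p + 3(1−p); from Dove it is 9p + 7(1−p).
Setting these equal: 9p + 3 = 2p + 7, so p = 4/7.
Therefore Alice plays Dove with probability 1 − 4/7 = 3/7.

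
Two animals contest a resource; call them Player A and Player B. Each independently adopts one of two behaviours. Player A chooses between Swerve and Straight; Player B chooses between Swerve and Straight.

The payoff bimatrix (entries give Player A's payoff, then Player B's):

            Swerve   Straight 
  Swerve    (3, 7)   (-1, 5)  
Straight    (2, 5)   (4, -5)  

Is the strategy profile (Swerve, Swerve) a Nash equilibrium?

At (Swerve, Swerve), Player A earns 3; switching to Straight would give 2, so Player A has no profitable deviation.
Player B earns 7; switching to Straight would give 5, so Player B has no profitable deviation.
Neither player can gain by a unilateral deviation, so this profile is a Nash equilibrium.

Yes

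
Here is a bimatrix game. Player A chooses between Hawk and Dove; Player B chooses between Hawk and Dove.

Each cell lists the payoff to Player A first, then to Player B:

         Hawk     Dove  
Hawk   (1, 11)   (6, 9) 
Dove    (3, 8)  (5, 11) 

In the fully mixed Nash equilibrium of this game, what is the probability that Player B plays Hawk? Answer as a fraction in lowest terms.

Let q be the probability that Player B plays Hawk. In a completely mixed equilibrium, Player A must be indifferent between Hawk and Dove.
Player A's expected payoff from Hawk is q + 6(1−q); from Dove it is 3q + 5(1−q).
Setting these equal: −5q + 6 = −2q + 5, so q = 1/3.

1/3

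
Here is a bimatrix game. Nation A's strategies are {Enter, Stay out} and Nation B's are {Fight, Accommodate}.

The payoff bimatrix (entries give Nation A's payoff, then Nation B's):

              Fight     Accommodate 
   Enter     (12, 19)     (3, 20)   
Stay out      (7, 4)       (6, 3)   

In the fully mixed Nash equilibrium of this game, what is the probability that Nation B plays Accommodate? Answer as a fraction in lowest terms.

5/8

Let q be the probability that Nation B plays Fight. In a completely mixed equilibrium, Nation A must be indifferent between Enter and Stay out.
Nation A's expected payoff from Enter is 12q + 3(1−q); from Stay out it is 7q + 6(1−q).
Setting these equal: 9q + 3 = q + 6, so q = 3/8.
Therefore Nation B plays Accommodate with probability 1 − 3/8 = 5/8.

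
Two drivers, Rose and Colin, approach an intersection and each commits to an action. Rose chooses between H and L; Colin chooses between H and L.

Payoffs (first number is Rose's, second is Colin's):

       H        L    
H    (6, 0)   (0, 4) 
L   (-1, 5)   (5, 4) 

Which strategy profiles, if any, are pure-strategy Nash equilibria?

(H, H): Colin prefers L (4 > 0) — not an equilibrium.
(H, L): Rose prefers L (5 > 0) — not an equilibrium.
(L, H): Rose prefers H (6 > -1) — not an equilibrium.
(L, L): Colin prefers H (5 > 4) — not an equilibrium.

none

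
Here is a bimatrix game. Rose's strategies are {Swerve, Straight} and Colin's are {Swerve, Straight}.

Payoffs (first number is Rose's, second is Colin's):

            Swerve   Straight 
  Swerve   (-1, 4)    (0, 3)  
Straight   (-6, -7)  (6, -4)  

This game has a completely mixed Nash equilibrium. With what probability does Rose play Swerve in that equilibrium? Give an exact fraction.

Let r be the probability that Rose plays Swerve. In a completely mixed equilibrium, Colin must be indifferent between Swerve and Straight.
Colin's expected payoff from Swerve is 4r − 7(1−r); from Straight it is 3r − 4(1−r).
Setting these equal: 11r − 7 = 7r − 4, so r = 3/4.

3/4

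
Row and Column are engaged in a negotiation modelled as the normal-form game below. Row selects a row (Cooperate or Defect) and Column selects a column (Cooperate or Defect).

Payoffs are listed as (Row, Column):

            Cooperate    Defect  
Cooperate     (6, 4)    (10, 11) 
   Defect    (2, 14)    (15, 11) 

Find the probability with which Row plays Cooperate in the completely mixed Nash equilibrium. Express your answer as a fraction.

3/10

Let x be the probability that Row plays Cooperate. In a completely mixed equilibrium, Column must be indifferent between Cooperate and Defect.
Column's expected payoff from Cooperate is 4x + 14(1−x); from Defect it is 11x + 11(1−x).
Setting these equal: −10x + 14 = 11, so x = 3/10.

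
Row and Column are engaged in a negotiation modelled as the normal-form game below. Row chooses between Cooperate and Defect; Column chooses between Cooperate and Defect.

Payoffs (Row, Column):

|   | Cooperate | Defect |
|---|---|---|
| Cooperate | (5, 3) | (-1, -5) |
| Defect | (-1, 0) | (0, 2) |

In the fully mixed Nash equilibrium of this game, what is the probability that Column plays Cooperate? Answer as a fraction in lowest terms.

Let y be the probability that Column plays Cooperate. In a completely mixed equilibrium, Row must be indifferent between Cooperate and Defect.
Row's expected payoff from Cooperate is 5y − (1−y); from Defect it is −y.
Setting these equal: 6y − 1 = −y, so y = 1/7.

1/7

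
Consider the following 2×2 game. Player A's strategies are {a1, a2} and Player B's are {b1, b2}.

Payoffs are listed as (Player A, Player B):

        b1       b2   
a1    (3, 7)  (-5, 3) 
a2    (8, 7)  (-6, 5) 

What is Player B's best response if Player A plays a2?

Against a2, Player B earns 7 from b1 and 5 from b2.
So b1 is the best response.

b1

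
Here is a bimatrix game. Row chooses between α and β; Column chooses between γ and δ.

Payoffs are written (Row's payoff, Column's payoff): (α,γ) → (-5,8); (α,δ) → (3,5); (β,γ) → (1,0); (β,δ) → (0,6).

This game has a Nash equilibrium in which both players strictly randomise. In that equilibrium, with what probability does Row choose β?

1/3

Let p be the probability that Row plays α. In a completely mixed equilibrium, Column must be indifferent between γ and δ.
Column's expected payoff from γ is 8p; from δ it is 5p + 6(1−p).
Setting these equal: 8p = −p + 6, so p = 2/3.
Therefore Row plays β with probability 1 − 2/3 = 1/3.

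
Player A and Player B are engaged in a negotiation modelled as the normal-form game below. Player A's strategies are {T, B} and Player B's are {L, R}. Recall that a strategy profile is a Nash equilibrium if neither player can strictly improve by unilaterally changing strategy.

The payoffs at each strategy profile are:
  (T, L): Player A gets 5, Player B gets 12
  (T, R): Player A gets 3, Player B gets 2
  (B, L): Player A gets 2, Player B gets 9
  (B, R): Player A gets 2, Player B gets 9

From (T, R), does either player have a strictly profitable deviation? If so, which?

Player B

Player A at (T, R) earns 3; deviating to B yields 2 — not better.
Player B earns 2; deviating to L yields 12 — a strict improvement.
Only Player B has a strictly profitable deviation.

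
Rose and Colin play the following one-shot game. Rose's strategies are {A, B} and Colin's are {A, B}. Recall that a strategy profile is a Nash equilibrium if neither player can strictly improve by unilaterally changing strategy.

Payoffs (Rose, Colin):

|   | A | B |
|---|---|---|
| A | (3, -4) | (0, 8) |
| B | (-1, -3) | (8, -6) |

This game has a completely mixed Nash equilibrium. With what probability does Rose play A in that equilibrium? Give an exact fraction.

1/5

Let x be the probability that Rose plays A. In a completely mixed equilibrium, Colin must be indifferent between A and B.
Colin's expected payoff from A is −4x − 3(1−x); from B it is 8x − 6(1−x).
Setting these equal: −x − 3 = 14x − 6, so x = 1/5.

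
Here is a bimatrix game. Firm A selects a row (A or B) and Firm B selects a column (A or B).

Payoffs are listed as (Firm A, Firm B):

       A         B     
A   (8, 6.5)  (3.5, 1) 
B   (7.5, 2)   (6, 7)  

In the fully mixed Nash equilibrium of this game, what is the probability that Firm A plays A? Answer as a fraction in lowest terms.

10/21

Let x be the probability that Firm A plays A. In a completely mixed equilibrium, Firm B must be indifferent between A and B.
Firm B's expected payoff from A is 6.5x + 2(1−x); from B it is x + 7(1−x).
Setting these equal: 4.5x + 2 = −6x + 7, so x = 10/21.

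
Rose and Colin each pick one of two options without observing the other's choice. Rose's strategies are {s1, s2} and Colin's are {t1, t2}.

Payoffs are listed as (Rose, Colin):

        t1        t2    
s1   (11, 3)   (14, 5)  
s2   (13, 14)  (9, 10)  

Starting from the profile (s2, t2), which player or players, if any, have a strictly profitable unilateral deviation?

Rose at (s2, t2) earns 9; deviating to s1 yields 14 — a strict improvement.
Colin earns 10; deviating to t1 yields 14 — a strict improvement.
Both Rose and Colin have strictly profitable deviations.

Both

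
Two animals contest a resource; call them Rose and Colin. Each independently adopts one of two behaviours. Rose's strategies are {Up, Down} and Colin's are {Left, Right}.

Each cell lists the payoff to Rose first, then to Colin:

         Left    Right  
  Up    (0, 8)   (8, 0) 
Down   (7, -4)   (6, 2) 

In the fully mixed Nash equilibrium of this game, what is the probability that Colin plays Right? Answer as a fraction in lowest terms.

7/9

Let c be the probability that Colin plays Left. In a completely mixed equilibrium, Rose must be indifferent between Up and Down.
Rose's expected payoff from Up is 8(1−c); from Down it is 7c + 6(1−c).
Setting these equal: −8c + 8 = c + 6, so c = 2/9.
Therefore Colin plays Right with probability 1 − 2/9 = 7/9.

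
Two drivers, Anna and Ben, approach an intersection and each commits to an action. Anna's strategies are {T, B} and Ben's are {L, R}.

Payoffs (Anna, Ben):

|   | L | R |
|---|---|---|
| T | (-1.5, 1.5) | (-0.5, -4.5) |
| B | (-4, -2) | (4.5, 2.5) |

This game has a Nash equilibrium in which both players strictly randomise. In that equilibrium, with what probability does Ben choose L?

2/3

Let y be the probability that Ben plays L. In a completely mixed equilibrium, Anna must be indifferent between T and B.
Anna's expected payoff from T is −1.5y − 0.5(1−y); from B it is −4y + 4.5(1−y).
Setting these equal: −y − 0.5 = −8.5y + 4.5, so y = 2/3.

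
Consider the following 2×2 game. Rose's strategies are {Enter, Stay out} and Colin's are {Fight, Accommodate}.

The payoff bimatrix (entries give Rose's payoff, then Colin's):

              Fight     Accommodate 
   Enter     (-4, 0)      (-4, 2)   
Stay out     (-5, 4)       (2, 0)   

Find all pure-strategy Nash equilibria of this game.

(Enter, Fight): Colin prefers Accommodate (2 > 0) — not an equilibrium.
(Enter, Accommodate): Rose prefers Stay out (2 > -4) — not an equilibrium.
(Stay out, Fight): Rose prefers Enter (-4 > -5) — not an equilibrium.
(Stay out, Accommodate): Colin prefers Fight (4 > 0) — not an equilibrium.

none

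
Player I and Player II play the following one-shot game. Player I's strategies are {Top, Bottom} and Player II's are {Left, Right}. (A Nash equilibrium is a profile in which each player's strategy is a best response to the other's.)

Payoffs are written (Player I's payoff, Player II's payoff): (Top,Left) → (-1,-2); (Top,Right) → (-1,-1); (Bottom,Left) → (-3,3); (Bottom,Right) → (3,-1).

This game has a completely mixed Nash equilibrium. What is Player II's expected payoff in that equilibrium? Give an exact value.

First find p, the probability Player I plays Top, from Player II's indifference between Left and Right: −2p + 3(1−p) = −p − (1−p), giving p = 4/5.
Since Player II is indifferent in equilibrium, Player II's expected payoff equals the payoff from either column against (4/5, 1/5). Using Left: −2(4/5) + 3(1/5) = -1.

-1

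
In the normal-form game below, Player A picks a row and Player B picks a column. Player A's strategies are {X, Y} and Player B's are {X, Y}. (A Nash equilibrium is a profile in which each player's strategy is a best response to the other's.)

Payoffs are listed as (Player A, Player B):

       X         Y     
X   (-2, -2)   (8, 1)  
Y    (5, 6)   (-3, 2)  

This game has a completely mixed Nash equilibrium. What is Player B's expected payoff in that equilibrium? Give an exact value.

First find p, the probability Player A plays X, from Player B's indifference between X and Y: −2p + 6(1−p) = p + 2(1−p), giving p = 4/7.
Since Player B is indifferent in equilibrium, Player B's expected payoff equals the payoff from either column against (4/7, 3/7). Using X: −2(4/7) + 6(3/7) = 10/7.

10/7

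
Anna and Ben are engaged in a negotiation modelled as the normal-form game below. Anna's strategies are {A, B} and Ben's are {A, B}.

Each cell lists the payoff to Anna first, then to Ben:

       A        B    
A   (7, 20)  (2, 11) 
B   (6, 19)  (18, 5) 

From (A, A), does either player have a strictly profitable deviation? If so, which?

Anna at (A, A) earns 7; deviating to B yields 6 — not better.
Ben earns 20; deviating to B yields 11 — not better.
Neither player can strictly improve; the profile is a Nash equilibrium.

Neither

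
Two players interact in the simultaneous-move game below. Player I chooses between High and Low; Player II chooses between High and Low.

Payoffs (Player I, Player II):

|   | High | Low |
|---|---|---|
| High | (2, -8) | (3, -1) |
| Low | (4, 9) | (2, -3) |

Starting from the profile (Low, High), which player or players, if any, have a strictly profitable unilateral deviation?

Player I at (Low, High) earns 4; deviating to High yields 2 — not better.
Player II earns 9; deviating to Low yields -3 — not better.
Neither player can strictly improve; the profile is a Nash equilibrium.

Neither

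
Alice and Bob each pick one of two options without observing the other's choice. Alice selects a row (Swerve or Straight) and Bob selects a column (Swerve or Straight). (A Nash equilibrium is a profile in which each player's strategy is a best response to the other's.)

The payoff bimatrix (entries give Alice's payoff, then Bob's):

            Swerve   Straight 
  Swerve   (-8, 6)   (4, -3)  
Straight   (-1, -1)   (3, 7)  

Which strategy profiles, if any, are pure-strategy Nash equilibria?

none

(Swerve, Swerve): Alice prefers Straight (-1 > -8) — not an equilibrium.
(Swerve, Straight): Bob prefers Swerve (6 > -3) — not an equilibrium.
(Straight, Swerve): Bob prefers Straight (7 > -1) — not an equilibrium.
(Straight, Straight): Alice prefers Swerve (4 > 3) — not an equilibrium.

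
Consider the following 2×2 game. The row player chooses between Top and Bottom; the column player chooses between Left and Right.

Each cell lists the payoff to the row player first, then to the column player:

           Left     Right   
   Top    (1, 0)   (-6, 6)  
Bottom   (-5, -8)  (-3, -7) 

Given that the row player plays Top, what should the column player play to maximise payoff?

Against Top, the column player earns 0 from Left and 6 from Right.
So Right is the best response.

Right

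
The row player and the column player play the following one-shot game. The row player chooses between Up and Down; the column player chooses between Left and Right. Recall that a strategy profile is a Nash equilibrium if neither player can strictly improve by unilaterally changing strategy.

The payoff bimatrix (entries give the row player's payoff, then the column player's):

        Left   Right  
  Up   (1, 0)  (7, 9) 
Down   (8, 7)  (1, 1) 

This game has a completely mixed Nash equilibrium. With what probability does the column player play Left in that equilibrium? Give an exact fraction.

6/13

Let y be the probability that the column player plays Left. In a completely mixed equilibrium, the row player must be indifferent between Up and Down.
The row player's expected payoff from Up is y + 7(1−y); from Down it is 8y + (1−y).
Setting these equal: −6y + 7 = 7y + 1, so y = 6/13.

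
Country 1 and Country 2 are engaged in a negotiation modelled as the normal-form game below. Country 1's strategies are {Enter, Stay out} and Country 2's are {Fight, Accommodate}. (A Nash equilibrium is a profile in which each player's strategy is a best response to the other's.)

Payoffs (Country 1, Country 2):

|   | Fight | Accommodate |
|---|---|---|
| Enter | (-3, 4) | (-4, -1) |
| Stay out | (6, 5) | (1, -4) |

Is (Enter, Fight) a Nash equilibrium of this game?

At (Enter, Fight), Country 1 earns -3; switching to Stay out would give 6, so Country 1 would deviate.
Country 2 earns 4; switching to Accommodate would give -1, so Country 2 has no profitable deviation.
Since at least one player can profitably deviate, this is not a Nash equilibrium.

No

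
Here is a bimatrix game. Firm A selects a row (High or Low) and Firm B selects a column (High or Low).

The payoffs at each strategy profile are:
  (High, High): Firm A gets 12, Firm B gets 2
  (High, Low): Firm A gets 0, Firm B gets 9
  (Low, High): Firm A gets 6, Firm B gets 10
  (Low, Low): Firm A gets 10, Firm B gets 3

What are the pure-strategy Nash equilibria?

(High, High): Firm B prefers Low (9 > 2) — not an equilibrium.
(High, Low): Firm A prefers Low (10 > 0) — not an equilibrium.
(Low, High): Firm A prefers High (12 > 6) — not an equilibrium.
(Low, Low): Firm B prefers High (10 > 3) — not an equilibrium.

none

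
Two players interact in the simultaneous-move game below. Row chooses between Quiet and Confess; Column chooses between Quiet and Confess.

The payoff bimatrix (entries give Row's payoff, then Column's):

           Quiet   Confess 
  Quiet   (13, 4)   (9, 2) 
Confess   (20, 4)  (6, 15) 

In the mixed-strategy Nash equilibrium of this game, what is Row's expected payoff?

51/5

First find q, the probability Column plays Quiet, from Row's indifference between Quiet and Confess: 13q + 9(1−q) = 20q + 6(1−q), giving q = 3/10.
Since Row is indifferent in equilibrium, Row's expected payoff equals the payoff from either row against (3/10, 7/10). Using Quiet: 13(3/10) + 9(7/10) = 51/5.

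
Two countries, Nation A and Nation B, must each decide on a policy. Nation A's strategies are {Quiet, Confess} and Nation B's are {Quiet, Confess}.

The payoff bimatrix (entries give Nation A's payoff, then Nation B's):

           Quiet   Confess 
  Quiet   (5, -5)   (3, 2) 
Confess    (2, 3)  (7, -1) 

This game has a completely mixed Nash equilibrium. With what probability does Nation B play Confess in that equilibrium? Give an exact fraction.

3/7

Let y be the probability that Nation B plays Quiet. In a completely mixed equilibrium, Nation A must be indifferent between Quiet and Confess.
Nation A's expected payoff from Quiet is 5y + 3(1−y); from Confess it is 2y + 7(1−y).
Setting these equal: 2y + 3 = −5y + 7, so y = 4/7.
Therefore Nation B plays Confess with probability 1 − 4/7 = 3/7.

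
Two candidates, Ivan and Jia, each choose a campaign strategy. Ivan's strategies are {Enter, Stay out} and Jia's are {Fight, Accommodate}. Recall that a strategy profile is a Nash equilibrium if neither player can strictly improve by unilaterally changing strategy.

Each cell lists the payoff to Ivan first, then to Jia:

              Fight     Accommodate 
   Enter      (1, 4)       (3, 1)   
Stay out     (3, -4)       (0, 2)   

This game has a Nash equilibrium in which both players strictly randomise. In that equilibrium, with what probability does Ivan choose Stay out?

1/3

Let x be the probability that Ivan plays Enter. In a completely mixed equilibrium, Jia must be indifferent between Fight and Accommodate.
Jia's expected payoff from Fight is 4x − 4(1−x); from Accommodate it is x + 2(1−x).
Setting these equal: 8x − 4 = −x + 2, so x = 2/3.
Therefore Ivan plays Stay out with probability 1 − 2/3 = 1/3.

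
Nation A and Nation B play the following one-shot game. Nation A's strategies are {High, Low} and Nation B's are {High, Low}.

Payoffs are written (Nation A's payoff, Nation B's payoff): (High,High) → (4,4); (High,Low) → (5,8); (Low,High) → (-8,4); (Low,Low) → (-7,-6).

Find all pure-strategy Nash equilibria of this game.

(High, High): Nation B prefers Low (8 > 4) — not an equilibrium.
(High, Low): Nation A gets 5 ≥ -7 from Low, and Nation B gets 8 ≥ 4 from High — Nash equilibrium.
(Low, High): Nation A prefers High (4 > -8) — not an equilibrium.
(Low, Low): Nation A prefers High (5 > -7); Nation B prefers High (4 > -6) — not an equilibrium.

(High, Low)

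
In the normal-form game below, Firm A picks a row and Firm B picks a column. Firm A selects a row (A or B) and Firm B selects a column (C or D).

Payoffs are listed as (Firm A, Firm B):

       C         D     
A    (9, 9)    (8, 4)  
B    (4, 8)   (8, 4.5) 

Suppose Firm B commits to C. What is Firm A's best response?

A

Against C, Firm A earns 9 from A and 4 from B.
So A is the best response.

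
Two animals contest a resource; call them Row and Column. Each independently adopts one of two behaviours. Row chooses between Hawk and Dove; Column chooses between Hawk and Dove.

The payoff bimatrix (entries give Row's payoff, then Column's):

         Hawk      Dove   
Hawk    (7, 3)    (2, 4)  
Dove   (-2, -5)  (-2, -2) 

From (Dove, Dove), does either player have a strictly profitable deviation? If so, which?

Row

Row at (Dove, Dove) earns -2; deviating to Hawk yields 2 — a strict improvement.
Column earns -2; deviating to Hawk yields -5 — not better.
Only Row has a strictly profitable deviation.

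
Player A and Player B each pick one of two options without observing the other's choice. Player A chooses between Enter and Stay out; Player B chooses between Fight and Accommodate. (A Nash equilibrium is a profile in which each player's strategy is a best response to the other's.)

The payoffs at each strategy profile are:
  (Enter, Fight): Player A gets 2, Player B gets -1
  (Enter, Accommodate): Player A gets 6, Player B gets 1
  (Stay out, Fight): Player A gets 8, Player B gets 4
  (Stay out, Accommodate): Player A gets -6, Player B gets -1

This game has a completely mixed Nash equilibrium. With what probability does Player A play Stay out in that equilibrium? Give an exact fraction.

2/7

Let p be the probability that Player A plays Enter. In a completely mixed equilibrium, Player B must be indifferent between Fight and Accommodate.
Player B's expected payoff from Fight is −p + 4(1−p); from Accommodate it is p − (1−p).
Setting these equal: −5p + 4 = 2p − 1, so p = 5/7.
Therefore Player A plays Stay out with probability 1 − 5/7 = 2/7.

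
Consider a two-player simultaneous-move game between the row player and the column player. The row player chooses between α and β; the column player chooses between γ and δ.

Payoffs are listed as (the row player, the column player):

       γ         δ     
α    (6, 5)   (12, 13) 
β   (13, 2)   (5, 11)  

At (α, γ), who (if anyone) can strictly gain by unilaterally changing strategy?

The row player at (α, γ) earns 6; deviating to β yields 13 — a strict improvement.
The column player earns 5; deviating to δ yields 13 — a strict improvement.
Both the row player and the column player have strictly profitable deviations.

Both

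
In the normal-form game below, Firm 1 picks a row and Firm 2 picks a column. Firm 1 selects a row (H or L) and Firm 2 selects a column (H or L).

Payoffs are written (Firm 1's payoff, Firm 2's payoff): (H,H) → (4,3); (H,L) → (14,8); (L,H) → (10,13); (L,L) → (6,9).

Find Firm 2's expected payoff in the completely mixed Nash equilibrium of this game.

77/9

First find x, the probability Firm 1 plays H, from Firm 2's indifference between H and L: 3x + 13(1−x) = 8x + 9(1−x), giving x = 4/9.
Since Firm 2 is indifferent in equilibrium, Firm 2's expected payoff equals the payoff from either column against (4/9, 5/9). Using H: 3(4/9) + 13(5/9) = 77/9.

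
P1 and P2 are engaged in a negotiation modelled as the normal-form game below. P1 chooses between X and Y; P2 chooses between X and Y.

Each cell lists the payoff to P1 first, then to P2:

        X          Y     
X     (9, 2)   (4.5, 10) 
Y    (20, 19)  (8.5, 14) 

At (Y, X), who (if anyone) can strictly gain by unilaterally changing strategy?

P1 at (Y, X) earns 20; deviating to X yields 9 — not better.
P2 earns 19; deviating to Y yields 14 — not better.
Neither player can strictly improve; the profile is a Nash equilibrium.

Neither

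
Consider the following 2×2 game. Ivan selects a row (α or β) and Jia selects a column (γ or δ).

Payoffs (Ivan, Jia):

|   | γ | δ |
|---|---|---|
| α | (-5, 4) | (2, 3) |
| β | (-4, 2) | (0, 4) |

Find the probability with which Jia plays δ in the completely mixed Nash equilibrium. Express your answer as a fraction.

1/3

Let q be the probability that Jia plays γ. In a completely mixed equilibrium, Ivan must be indifferent between α and β.
Ivan's expected payoff from α is −5q + 2(1−q); from β it is −4q.
Setting these equal: −7q + 2 = −4q, so q = 2/3.
Therefore Jia plays δ with probability 1 − 2/3 = 1/3.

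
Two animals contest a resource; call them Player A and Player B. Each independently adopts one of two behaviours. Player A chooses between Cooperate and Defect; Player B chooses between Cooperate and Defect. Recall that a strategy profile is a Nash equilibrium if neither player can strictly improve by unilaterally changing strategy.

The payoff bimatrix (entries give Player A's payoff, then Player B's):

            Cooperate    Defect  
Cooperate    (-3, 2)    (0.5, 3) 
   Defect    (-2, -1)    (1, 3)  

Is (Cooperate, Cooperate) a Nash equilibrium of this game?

At (Cooperate, Cooperate), Player A earns -3; switching to Defect would give -2, so Player A would deviate.
Player B earns 2; switching to Defect would give 3, so Player B would deviate.
Since at least one player can profitably deviate, this is not a Nash equilibrium.

No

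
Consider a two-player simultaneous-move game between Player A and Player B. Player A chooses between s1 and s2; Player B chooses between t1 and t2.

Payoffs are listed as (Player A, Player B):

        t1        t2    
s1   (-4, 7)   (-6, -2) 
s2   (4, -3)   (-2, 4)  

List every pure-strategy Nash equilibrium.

(s2, t2)

(s1, t1): Player A prefers s2 (4 > -4) — not an equilibrium.
(s1, t2): Player A prefers s2 (-2 > -6); Player B prefers t1 (7 > -2) — not an equilibrium.
(s2, t1): Player B prefers t2 (4 > -3) — not an equilibrium.
(s2, t2): Player A gets -2 ≥ -6 from s1, and Player B gets 4 ≥ -3 from t1 — Nash equilibrium.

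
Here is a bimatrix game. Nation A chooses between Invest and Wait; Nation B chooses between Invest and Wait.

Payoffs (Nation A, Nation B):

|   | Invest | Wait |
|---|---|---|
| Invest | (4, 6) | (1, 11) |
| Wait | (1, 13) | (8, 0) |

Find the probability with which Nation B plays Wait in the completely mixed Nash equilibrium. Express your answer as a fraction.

Let y be the probability that Nation B plays Invest. In a completely mixed equilibrium, Nation A must be indifferent between Invest and Wait.
Nation A's expected payoff from Invest is 4y + (1−y); from Wait it is y + 8(1−y).
Setting these equal: 3y + 1 = −7y + 8, so y = 7/10.
Therefore Nation B plays Wait with probability 1 − 7/10 = 3/10.

3/10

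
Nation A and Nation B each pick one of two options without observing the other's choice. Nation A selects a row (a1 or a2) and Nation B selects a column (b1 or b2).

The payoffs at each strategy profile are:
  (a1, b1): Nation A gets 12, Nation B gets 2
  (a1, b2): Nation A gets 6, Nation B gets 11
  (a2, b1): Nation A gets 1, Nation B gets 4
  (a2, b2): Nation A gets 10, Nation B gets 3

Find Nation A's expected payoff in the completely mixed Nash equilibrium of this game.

38/5

First find q, the probability Nation B plays b1, from Nation A's indifference between a1 and a2: 12q + 6(1−q) = q + 10(1−q), giving q = 4/15.
Since Nation A is indifferent in equilibrium, Nation A's expected payoff equals the payoff from either row against (4/15, 11/15). Using a1: 12(4/15) + 6(11/15) = 38/5.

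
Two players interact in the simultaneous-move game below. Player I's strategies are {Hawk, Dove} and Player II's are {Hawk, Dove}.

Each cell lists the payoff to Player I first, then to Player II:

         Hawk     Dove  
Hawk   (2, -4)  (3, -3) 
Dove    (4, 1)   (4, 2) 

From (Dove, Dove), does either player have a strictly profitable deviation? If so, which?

Player I at (Dove, Dove) earns 4; deviating to Hawk yields 3 — not better.
Player II earns 2; deviating to Hawk yields 1 — not better.
Neither player can strictly improve; the profile is a Nash equilibrium.

Neither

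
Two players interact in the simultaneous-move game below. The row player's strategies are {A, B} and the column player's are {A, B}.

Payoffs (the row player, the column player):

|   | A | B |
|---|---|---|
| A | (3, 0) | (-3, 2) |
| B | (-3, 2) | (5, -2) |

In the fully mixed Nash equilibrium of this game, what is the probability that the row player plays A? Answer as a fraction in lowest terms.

Let p be the probability that the row player plays A. In a completely mixed equilibrium, the column player must be indifferent between A and B.
The column player's expected payoff from A is 2(1−p); from B it is 2p − 2(1−p).
Setting these equal: −2p + 2 = 4p − 2, so p = 2/3.

2/3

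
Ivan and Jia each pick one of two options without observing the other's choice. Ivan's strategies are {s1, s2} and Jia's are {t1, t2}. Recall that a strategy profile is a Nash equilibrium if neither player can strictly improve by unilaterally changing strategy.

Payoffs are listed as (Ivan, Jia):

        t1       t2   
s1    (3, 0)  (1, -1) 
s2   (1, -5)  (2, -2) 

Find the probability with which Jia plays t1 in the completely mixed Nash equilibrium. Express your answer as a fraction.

1/3

Let c be the probability that Jia plays t1. In a completely mixed equilibrium, Ivan must be indifferent between s1 and s2.
Ivan's expected payoff from s1 is 3c + (1−c); from s2 it is c + 2(1−c).
Setting these equal: 2c + 1 = −c + 2, so c = 1/3.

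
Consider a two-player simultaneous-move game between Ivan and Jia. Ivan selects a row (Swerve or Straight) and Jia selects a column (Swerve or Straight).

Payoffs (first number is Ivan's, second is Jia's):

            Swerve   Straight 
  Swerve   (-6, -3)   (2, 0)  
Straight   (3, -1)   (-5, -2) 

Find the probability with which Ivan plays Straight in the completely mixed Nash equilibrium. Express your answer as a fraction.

3/4

Let r be the probability that Ivan plays Swerve. In a completely mixed equilibrium, Jia must be indifferent between Swerve and Straight.
Jia's expected payoff from Swerve is −3r − (1−r); from Straight it is −2(1−r).
Setting these equal: −2r − 1 = 2r − 2, so r = 1/4.
Therefore Ivan plays Straight with probability 1 − 1/4 = 3/4.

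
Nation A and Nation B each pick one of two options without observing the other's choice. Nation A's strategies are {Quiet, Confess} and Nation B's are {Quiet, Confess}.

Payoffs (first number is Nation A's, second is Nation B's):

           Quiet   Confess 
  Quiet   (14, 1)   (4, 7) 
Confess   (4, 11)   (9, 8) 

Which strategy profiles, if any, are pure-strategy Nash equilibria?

none

(Quiet, Quiet): Nation B prefers Confess (7 > 1) — not an equilibrium.
(Quiet, Confess): Nation A prefers Confess (9 > 4) — not an equilibrium.
(Confess, Quiet): Nation A prefers Quiet (14 > 4) — not an equilibrium.
(Confess, Confess): Nation B prefers Quiet (11 > 8) — not an equilibrium.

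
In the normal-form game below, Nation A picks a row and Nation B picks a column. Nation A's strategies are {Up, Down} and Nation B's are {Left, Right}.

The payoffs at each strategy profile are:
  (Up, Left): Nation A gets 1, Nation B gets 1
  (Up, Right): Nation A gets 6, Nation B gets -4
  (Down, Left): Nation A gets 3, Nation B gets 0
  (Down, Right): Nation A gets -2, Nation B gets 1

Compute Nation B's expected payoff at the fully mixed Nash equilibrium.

1/6

First find x, the probability Nation A plays Up, from Nation B's indifference between Left and Right: x = −4x + (1−x), giving x = 1/6.
Since Nation B is indifferent in equilibrium, Nation B's expected payoff equals the payoff from either column against (1/6, 5/6). Using Left: (1/6) = 1/6.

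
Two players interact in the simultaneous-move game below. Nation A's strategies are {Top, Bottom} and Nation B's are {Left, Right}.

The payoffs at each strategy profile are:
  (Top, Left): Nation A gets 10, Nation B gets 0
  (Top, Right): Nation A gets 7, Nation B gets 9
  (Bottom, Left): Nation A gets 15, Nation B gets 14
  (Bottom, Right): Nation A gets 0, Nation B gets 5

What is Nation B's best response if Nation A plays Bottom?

Left

Against Bottom, Nation B earns 14 from Left and 5 from Right.
So Left is the best response.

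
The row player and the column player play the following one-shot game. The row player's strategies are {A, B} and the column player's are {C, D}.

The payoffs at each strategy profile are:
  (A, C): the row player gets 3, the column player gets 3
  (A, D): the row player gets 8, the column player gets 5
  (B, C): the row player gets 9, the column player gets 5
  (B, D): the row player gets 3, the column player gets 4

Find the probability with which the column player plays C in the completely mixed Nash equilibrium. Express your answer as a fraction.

5/11

Let c be the probability that the column player plays C. In a completely mixed equilibrium, the row player must be indifferent between A and B.
The row player's expected payoff from A is 3c + 8(1−c); from B it is 9c + 3(1−c).
Setting these equal: −5c + 8 = 6c + 3, so c = 5/11.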